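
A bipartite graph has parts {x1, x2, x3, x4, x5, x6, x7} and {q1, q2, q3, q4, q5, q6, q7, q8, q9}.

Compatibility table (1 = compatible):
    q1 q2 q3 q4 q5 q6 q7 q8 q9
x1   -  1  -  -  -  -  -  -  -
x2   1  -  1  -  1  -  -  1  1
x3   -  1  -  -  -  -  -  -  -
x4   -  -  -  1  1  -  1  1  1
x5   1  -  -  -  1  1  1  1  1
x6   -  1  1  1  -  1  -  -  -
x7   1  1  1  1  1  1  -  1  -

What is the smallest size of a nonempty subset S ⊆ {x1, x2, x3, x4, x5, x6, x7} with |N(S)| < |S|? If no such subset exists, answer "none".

Take S = {x1, x3}. Its neighbourhood is {q2}, so |N(S)| = 1 < |S| = 2.
No single vertex violates Hall's condition since each has at least one neighbour, so 2 is the minimum.

2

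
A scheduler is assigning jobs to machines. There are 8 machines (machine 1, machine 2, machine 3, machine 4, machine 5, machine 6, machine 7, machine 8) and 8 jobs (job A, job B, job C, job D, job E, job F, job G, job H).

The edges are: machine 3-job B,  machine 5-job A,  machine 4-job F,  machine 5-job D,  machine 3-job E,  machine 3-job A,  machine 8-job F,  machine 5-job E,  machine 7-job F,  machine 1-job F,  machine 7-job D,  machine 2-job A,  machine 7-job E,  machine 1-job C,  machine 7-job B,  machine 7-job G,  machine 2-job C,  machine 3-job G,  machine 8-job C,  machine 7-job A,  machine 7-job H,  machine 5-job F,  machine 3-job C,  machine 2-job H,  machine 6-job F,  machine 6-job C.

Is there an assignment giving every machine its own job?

The set {machine 1, machine 4, machine 6, machine 8} has only 2 neighbours ({job C, job F}), so by Hall's theorem at most 6 of the 8 machines can be matched.
Hence no matching covers every machine.

No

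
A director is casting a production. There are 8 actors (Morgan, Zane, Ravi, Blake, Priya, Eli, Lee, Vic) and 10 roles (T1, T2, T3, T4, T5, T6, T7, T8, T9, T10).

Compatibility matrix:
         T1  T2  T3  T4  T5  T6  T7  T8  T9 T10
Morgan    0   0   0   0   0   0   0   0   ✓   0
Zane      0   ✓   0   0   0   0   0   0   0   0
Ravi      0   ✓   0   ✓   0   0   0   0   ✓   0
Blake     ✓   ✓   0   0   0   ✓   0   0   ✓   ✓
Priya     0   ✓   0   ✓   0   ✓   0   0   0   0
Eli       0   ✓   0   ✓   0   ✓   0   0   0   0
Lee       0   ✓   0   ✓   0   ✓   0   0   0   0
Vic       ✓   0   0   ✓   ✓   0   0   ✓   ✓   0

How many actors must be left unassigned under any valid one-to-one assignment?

For example, pair Morgan→T9, Zane→T2, Ravi→T4, Blake→T10, Priya→T6, Vic→T5.
The set {Morgan, Zane, Ravi, Priya, Eli, Lee} has only 4 neighbours ({T2, T4, T6, T9}), so by Hall's theorem at most 6 of the 8 actors can be matched.
That matches 6 of the 8, leaving 2 unmatched; no matching can do better.

2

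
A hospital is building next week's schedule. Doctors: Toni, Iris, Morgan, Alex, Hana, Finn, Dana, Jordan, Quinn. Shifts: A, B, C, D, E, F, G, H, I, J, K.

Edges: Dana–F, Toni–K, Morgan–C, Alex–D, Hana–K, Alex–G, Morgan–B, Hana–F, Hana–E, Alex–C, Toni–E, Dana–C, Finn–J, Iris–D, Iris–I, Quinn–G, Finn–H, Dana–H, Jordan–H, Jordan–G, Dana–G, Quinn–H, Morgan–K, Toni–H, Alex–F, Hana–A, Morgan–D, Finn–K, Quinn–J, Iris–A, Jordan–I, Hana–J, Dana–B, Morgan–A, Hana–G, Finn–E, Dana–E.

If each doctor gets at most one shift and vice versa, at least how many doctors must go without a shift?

0

For example, pair Toni-K, Iris-I, Morgan-A, Alex-C, Hana-F, Finn-E, Dana-G, Jordan-H, Quinn-J.
This saturates every doctor, so 9 is the maximum.
That matches 9 of the 9, leaving 0 unmatched; no matching can do better.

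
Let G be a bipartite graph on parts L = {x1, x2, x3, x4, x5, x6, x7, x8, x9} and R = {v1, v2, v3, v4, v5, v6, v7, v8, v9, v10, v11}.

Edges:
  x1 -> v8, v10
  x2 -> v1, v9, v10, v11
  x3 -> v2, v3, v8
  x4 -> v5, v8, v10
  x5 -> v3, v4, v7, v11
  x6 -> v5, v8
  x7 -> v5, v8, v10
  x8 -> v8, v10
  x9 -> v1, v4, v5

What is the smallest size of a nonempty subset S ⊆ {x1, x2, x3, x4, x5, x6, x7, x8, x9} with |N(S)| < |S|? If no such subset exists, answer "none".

Take S = {x1, x4, x6, x7}. Its neighbourhood is {v5, v8, v10}, so |N(S)| = 3 < |S| = 4.
Every subset of size less than 4 has at least as many neighbours as members, so 4 is the minimum.

4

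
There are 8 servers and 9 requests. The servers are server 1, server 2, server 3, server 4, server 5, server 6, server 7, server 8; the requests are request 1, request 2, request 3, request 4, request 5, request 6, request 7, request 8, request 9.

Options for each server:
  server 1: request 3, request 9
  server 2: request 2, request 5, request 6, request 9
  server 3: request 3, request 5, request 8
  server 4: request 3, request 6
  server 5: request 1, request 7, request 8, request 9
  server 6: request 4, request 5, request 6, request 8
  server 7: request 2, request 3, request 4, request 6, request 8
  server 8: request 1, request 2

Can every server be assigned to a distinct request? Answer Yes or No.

A valid assignment of size 8: server 1–request 9, server 2–request 5, server 3–request 8, server 4–request 3, server 5–request 7, server 6–request 4, server 7–request 6, server 8–request 2.
All 8 servers are covered.

Yes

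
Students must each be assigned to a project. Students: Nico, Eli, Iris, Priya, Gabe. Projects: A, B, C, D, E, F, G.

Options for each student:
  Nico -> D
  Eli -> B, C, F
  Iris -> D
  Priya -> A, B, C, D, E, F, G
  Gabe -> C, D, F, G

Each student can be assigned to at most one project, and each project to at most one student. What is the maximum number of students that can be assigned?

A valid assignment of size 4: Nico→D, Eli→B, Priya→G, Gabe→F.
The set {Nico, Iris} has only 1 neighbour ({D}), so by Hall's theorem at most 4 of the 5 students can be matched.

4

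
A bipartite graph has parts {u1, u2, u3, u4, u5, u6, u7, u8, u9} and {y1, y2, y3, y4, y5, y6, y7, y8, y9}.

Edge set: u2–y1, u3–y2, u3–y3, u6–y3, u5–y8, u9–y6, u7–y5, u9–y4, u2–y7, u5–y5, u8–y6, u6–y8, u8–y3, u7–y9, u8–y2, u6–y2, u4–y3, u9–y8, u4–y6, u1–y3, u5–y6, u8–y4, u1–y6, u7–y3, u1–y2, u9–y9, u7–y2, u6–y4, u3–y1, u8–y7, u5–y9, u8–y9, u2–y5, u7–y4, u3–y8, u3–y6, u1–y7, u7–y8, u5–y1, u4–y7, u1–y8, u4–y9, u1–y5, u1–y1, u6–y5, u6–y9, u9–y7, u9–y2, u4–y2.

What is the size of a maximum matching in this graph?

For example, pair u1-y1, u2-y5, u3-y2, u4-y3, u5-y9, u6-y8, u7-y4, u8-y6, u9-y7.
This saturates every left vertex, so 9 is the maximum.

9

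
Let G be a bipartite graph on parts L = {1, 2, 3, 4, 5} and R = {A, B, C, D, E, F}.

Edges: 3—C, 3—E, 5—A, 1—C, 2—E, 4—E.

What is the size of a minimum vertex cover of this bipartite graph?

3

A maximum matching has 3 edges (e.g. 1–C, 2–E, 5–A).
By König's theorem the minimum vertex cover has the same size. One such cover is {5, C, E}.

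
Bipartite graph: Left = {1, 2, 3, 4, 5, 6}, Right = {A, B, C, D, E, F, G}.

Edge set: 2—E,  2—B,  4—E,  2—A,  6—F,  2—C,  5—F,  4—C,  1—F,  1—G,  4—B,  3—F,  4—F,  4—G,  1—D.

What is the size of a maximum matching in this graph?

4

For example, pair 1→D, 2→B, 3→F, 4→G.
The set {3, 5, 6} has only 1 neighbour ({F}), so by Hall's theorem at most 4 of the 6 left vertices can be matched.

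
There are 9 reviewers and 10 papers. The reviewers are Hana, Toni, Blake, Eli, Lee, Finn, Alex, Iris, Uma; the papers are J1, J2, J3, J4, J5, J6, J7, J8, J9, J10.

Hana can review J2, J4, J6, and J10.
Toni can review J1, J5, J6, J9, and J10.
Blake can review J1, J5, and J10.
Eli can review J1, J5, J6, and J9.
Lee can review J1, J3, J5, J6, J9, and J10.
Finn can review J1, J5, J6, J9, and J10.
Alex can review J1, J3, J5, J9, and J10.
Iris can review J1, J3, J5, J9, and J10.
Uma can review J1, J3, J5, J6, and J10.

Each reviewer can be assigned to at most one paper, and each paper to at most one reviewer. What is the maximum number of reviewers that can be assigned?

A valid assignment of size 7: Hana→J2, Toni→J1, Blake→J10, Eli→J5, Lee→J3, Finn→J6, Alex→J9.
The set {Toni, Blake, Eli, Lee, Finn, Alex, Iris, Uma} has only 6 neighbours ({J1, J10, J3, J5, J6, J9}), so by Hall's theorem at most 7 of the 9 reviewers can be matched.

7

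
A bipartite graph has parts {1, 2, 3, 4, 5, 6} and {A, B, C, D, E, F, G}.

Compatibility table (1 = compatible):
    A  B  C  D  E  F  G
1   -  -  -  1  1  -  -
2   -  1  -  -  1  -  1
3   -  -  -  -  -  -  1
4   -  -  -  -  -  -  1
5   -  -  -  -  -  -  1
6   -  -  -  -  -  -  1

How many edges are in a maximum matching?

3

One maximum matching: 1-E, 2-B, 3-G.
The set {3, 4, 5, 6} has only 1 neighbour ({G}), so by Hall's theorem at most 3 of the 6 left vertices can be matched.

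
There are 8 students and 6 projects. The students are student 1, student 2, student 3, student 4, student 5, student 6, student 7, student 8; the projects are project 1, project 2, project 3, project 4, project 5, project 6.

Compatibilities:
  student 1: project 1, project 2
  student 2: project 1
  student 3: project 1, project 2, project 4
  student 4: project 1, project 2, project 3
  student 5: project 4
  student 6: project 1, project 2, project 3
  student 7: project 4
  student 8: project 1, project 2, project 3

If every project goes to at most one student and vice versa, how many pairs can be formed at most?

For example, pair student 1→project 2, student 2→project 1, student 3→project 4, student 4→project 3.
The set {student 1, student 2, student 3, student 4, student 5, student 6, student 7, student 8} has only 4 neighbours ({project 1, project 2, project 3, project 4}), so by Hall's theorem at most 4 of the 8 students can be matched.

4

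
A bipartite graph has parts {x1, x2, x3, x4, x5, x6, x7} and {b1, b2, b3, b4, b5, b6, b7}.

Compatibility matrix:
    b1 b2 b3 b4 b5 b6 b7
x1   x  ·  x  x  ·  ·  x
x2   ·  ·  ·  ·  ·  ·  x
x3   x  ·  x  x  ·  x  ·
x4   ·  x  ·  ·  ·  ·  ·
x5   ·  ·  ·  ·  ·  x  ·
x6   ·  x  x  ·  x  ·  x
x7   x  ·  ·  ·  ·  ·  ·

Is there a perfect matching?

One maximum matching: x1-b3, x2-b7, x3-b4, x4-b2, x5-b6, x6-b5, x7-b1.
Every left vertex is matched, so this is a perfect matching.

Yes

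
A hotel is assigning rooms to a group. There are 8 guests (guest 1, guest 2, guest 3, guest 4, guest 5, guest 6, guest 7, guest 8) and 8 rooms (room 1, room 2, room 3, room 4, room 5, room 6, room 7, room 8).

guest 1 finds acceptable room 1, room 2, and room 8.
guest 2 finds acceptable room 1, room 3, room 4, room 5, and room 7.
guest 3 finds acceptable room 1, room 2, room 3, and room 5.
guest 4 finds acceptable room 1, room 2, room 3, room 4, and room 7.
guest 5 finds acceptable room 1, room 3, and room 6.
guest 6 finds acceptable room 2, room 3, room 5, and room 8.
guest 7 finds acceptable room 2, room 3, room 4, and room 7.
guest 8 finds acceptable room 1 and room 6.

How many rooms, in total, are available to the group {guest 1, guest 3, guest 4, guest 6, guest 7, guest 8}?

The union of neighbours of {guest 1, guest 3, guest 4, guest 6, guest 7, guest 8} is {room 1, room 2, room 3, room 4, room 5, room 6, room 7, room 8}, which has 8 elements.
Since |N(S)| = 8 ≥ |S| = 6, Hall's condition holds for this subset.

8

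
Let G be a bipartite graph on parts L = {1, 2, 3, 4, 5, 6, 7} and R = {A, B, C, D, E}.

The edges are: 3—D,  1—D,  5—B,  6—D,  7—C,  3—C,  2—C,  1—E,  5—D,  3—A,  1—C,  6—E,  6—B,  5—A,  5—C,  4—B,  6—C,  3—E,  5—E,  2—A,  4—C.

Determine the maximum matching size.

For example, pair 1→E, 2→C, 3→D, 4→B, 5→A.
The set {1, 2, 3, 4, 5, 6, 7} has only 5 neighbours ({A, B, C, D, E}), so by Hall's theorem at most 5 of the 7 left vertices can be matched.

5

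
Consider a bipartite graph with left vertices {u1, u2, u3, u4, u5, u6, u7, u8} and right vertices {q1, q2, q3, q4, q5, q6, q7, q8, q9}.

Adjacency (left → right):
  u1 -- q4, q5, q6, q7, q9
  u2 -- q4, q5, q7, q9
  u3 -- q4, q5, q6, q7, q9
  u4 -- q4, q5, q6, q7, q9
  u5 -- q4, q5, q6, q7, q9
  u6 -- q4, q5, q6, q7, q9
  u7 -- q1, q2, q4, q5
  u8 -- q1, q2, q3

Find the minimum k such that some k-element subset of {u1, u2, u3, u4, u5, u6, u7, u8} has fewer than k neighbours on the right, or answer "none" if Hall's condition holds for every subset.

6

Take S = {u1, u2, u3, u4, u5, u6}. Its neighbourhood is {q4, q5, q6, q7, q9}, so |N(S)| = 5 < |S| = 6.
Every subset of size less than 6 has at least as many neighbours as members, so 6 is the minimum.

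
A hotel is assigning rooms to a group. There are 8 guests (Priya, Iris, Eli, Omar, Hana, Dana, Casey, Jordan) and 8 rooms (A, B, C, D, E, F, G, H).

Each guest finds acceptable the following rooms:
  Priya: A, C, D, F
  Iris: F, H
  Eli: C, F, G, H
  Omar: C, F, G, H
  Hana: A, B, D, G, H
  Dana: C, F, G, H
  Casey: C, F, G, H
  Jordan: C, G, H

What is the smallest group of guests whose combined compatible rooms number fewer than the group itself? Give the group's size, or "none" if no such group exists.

5

Take S = {Iris, Eli, Omar, Dana, Casey}. Its neighbourhood is {C, F, G, H}, so |N(S)| = 4 < |S| = 5.
Every subset of size less than 5 has at least as many neighbours as members, so 5 is the minimum.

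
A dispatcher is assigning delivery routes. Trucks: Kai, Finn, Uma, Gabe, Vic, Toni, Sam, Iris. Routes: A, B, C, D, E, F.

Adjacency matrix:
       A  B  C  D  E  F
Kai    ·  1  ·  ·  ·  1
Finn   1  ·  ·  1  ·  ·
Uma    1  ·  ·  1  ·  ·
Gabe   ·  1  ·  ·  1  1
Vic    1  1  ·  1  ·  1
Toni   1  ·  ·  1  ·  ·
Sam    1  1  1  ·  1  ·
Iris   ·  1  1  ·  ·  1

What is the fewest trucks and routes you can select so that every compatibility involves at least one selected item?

The 6 edges Kai–F, Finn–A, Uma–D, Gabe–E, Vic–B, Sam–C form a matching, so any vertex cover needs at least 6 vertices (one per matched edge).
Conversely {A, B, C, D, E, F} meets every edge and has exactly 6 vertices, so 6 is optimal.

6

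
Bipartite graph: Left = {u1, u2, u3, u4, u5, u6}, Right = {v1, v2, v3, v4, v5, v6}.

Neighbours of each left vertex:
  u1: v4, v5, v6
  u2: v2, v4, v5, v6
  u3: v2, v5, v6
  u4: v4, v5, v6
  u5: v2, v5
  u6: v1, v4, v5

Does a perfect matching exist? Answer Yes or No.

No

The set {u1, u2, u3, u4, u5} has only 4 neighbours ({v2, v4, v5, v6}), so by Hall's theorem at most 5 of the 6 left vertices can be matched.
Hence no matching covers every left vertex.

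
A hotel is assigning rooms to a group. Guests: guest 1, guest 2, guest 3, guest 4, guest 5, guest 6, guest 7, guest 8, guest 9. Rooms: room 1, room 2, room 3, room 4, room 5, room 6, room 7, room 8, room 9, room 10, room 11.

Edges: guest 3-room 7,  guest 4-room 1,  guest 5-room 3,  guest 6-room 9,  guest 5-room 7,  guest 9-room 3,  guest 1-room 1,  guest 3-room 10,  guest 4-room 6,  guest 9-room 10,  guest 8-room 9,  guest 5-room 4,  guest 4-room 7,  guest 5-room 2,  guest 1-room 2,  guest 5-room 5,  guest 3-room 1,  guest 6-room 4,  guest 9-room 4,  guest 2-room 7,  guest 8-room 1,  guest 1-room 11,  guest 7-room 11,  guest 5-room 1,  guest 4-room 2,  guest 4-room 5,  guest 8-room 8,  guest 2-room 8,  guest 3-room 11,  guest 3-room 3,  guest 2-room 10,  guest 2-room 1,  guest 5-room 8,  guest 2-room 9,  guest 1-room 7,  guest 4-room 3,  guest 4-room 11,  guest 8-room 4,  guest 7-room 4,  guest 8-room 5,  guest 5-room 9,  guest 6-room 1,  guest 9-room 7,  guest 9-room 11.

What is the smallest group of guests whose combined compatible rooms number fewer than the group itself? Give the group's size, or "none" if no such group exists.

A matching saturating every guest exists, for instance guest 1→room 7, guest 2→room 10, guest 3→room 3, guest 4→room 2, guest 5→room 8, guest 6→room 9, guest 7→room 11, guest 8→room 5, guest 9→room 4.
By Hall's marriage theorem, this means |N(S)| ≥ |S| for every subset S, so no violating subset exists.

none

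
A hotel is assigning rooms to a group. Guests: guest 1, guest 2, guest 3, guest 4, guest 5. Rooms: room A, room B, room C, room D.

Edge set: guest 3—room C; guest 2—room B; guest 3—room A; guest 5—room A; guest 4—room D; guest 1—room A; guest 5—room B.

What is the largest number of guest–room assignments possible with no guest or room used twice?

For example, pair guest 1-room A, guest 2-room B, guest 3-room C, guest 4-room D.
The set {guest 1, guest 2, guest 5} has only 2 neighbours ({room A, room B}), so by Hall's theorem at most 4 of the 5 guests can be matched.

4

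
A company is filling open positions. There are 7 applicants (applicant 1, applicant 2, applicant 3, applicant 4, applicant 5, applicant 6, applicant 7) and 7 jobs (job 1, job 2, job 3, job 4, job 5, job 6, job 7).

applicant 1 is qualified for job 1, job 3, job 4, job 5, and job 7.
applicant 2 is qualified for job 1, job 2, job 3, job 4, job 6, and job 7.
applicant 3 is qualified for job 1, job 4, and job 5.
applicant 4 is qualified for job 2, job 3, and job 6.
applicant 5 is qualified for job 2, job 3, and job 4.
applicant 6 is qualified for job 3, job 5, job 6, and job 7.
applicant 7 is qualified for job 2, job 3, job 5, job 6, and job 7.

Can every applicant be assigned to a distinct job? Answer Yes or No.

Yes

A valid assignment of size 7: applicant 1→job 7, applicant 2→job 1, applicant 3→job 4, applicant 4→job 6, applicant 5→job 2, applicant 6→job 3, applicant 7→job 5.
All 7 applicants are covered.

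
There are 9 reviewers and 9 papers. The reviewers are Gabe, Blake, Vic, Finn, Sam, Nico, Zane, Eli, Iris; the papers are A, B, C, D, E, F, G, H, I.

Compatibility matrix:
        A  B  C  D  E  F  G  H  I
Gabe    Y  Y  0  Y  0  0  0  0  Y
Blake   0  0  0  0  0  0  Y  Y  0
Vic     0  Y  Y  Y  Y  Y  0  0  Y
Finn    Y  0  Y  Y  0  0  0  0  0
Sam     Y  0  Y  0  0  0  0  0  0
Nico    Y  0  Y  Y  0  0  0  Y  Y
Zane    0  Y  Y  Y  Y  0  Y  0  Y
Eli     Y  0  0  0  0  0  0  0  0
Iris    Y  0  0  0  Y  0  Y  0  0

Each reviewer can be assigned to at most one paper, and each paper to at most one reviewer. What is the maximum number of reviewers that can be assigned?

9

For example, pair Gabe-B, Blake-H, Vic-F, Finn-D, Sam-C, Nico-I, Zane-G, Eli-A, Iris-E.
This saturates every reviewer, so 9 is the maximum.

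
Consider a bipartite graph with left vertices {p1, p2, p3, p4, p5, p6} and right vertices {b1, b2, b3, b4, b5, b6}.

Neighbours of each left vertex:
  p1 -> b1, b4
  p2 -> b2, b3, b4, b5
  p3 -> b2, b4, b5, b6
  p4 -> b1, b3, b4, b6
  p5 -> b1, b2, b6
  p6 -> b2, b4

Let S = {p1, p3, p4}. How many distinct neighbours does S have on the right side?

6

The union of neighbours of {p1, p3, p4} is {b1, b2, b3, b4, b5, b6}, which has 6 elements.
Since |N(S)| = 6 ≥ |S| = 3, Hall's condition holds for this subset.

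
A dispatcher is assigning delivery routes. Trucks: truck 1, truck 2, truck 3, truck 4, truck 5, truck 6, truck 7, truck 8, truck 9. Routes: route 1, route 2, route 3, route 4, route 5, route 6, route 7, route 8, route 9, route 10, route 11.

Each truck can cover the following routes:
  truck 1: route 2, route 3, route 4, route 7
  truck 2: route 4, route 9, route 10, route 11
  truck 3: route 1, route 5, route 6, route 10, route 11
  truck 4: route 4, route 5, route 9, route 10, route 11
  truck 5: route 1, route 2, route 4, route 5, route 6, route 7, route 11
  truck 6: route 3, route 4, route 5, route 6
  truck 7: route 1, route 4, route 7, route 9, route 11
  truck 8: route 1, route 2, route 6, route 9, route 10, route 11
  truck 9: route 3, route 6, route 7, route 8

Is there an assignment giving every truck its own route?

Yes

One maximum matching: truck 1–route 2, truck 2–route 11, truck 3–route 10, truck 4–route 5, truck 5–route 1, truck 6–route 6, truck 7–route 4, truck 8–route 9, truck 9–route 7.
Every truck is matched, so this matching saturates all of them.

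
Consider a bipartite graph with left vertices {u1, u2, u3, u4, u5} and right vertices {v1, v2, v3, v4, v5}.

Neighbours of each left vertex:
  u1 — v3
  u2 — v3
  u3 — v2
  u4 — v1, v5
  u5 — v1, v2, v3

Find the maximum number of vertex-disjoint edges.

4

One maximum matching: u1–v3, u3–v2, u4–v5, u5–v1.
The set {u1, u2} has only 1 neighbour ({v3}), so by Hall's theorem at most 4 of the 5 left vertices can be matched.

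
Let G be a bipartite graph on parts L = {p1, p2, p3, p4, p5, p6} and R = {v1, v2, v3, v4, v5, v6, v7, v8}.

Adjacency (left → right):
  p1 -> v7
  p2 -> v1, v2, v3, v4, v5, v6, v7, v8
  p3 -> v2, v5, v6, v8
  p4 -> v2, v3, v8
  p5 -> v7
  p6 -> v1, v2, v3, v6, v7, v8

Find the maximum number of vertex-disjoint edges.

One maximum matching: p1–v7, p2–v8, p3–v6, p4–v2, p6–v3.
The set {p1, p5} has only 1 neighbour ({v7}), so by Hall's theorem at most 5 of the 6 left vertices can be matched.

5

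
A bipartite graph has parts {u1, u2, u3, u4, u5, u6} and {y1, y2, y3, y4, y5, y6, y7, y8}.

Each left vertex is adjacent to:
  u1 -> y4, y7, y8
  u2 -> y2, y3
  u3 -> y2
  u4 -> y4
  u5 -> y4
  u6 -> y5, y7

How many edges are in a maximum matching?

5

A valid assignment of size 5: u1-y8, u2-y3, u3-y2, u4-y4, u6-y7.
The set {u4, u5} has only 1 neighbour ({y4}), so by Hall's theorem at most 5 of the 6 left vertices can be matched.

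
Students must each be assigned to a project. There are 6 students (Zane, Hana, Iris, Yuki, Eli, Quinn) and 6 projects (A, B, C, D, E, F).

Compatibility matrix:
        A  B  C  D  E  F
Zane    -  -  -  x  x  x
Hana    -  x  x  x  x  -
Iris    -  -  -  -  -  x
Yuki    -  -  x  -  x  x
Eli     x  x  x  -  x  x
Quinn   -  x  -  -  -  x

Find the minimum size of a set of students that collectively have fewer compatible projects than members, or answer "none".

none

A matching saturating every student exists, for instance Zane→D, Hana→E, Iris→F, Yuki→C, Eli→A, Quinn→B.
By Hall's marriage theorem, this means |N(S)| ≥ |S| for every subset S, so no violating subset exists.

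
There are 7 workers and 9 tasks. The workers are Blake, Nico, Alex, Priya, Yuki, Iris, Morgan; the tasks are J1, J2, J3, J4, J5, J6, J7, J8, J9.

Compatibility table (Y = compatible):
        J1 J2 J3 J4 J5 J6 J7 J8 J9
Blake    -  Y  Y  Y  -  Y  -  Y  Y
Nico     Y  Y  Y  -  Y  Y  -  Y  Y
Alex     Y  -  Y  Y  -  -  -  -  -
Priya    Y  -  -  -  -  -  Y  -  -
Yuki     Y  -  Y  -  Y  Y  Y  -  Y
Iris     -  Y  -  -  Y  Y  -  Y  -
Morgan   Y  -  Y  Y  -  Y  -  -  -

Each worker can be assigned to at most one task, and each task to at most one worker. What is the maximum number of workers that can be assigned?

7

A valid assignment of size 7: Blake→J6, Nico→J2, Alex→J1, Priya→J7, Yuki→J9, Iris→J5, Morgan→J3.
This saturates every worker, so 7 is the maximum.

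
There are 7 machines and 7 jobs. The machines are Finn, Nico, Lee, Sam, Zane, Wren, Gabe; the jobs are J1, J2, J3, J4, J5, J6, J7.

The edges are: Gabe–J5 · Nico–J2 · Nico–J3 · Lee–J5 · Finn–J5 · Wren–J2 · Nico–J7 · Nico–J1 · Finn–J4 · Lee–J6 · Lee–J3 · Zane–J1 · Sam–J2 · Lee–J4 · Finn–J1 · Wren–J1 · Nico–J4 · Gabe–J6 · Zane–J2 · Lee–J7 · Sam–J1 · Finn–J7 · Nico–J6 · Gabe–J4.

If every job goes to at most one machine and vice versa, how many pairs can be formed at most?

6

A valid assignment of size 6: Finn-J5, Nico-J7, Lee-J3, Sam-J2, Zane-J1, Gabe-J6.
The set {Sam, Zane, Wren} has only 2 neighbours ({J1, J2}), so by Hall's theorem at most 6 of the 7 machines can be matched.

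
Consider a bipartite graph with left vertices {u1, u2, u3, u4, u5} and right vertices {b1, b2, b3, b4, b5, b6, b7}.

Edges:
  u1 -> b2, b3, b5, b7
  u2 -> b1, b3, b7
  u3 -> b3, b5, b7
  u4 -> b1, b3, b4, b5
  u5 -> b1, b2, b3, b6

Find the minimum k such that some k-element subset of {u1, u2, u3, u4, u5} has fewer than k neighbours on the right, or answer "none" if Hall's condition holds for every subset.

A matching saturating every left vertex exists, for instance u1→b2, u2→b1, u3→b7, u4→b4, u5→b3.
By Hall's marriage theorem, this means |N(S)| ≥ |S| for every subset S, so no violating subset exists.

none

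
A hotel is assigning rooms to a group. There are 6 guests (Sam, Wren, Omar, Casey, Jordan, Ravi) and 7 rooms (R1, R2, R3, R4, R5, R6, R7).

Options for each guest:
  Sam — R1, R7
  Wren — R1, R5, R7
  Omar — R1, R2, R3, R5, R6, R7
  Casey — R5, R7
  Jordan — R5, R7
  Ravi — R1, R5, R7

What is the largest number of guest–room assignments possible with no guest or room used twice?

One maximum matching: Sam-R1, Wren-R5, Omar-R6, Casey-R7.
The set {Sam, Wren, Casey, Jordan, Ravi} has only 3 neighbours ({R1, R5, R7}), so by Hall's theorem at most 4 of the 6 guests can be matched.

4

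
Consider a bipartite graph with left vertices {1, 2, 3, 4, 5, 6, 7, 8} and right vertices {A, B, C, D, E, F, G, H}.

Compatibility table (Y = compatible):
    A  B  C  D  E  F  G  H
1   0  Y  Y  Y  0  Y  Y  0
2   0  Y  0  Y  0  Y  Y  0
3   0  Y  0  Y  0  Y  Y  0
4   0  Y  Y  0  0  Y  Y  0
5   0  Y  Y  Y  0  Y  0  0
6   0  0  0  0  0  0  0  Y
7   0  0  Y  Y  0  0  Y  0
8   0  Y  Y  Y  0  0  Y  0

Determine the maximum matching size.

6

One maximum matching: 1–C, 2–G, 3–D, 4–F, 5–B, 6–H.
The set {1, 2, 3, 4, 5, 7, 8} has only 5 neighbours ({B, C, D, F, G}), so by Hall's theorem at most 6 of the 8 left vertices can be matched.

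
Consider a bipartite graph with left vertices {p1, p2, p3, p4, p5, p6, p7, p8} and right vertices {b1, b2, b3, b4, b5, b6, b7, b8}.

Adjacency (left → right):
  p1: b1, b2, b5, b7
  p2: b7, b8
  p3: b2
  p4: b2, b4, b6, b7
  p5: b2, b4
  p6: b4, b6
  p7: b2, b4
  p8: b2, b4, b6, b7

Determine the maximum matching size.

For example, pair p1-b5, p2-b8, p3-b2, p4-b7, p5-b4, p6-b6.
The set {p3, p4, p5, p6, p7, p8} has only 4 neighbours ({b2, b4, b6, b7}), so by Hall's theorem at most 6 of the 8 left vertices can be matched.

6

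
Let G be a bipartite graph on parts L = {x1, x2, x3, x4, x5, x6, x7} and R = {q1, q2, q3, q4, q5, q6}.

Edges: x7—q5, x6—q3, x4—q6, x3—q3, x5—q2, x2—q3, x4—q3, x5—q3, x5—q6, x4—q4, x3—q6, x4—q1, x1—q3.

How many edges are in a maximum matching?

5

For example, pair x1→q3, x3→q6, x4→q4, x5→q2, x7→q5.
The set {x1, x2, x6} has only 1 neighbour ({q3}), so by Hall's theorem at most 5 of the 7 left vertices can be matched.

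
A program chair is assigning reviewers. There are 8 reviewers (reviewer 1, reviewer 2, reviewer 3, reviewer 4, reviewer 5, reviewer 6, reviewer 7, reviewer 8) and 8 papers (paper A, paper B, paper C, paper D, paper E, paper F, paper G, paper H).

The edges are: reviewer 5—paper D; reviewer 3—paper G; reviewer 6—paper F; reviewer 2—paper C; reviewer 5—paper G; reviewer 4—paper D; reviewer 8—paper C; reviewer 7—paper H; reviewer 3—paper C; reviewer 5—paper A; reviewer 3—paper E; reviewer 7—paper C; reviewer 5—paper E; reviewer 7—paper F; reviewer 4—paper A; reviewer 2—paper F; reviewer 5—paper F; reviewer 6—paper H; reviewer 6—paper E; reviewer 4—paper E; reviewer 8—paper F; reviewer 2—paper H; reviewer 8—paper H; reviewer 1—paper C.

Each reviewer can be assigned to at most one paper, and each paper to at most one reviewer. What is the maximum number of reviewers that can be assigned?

7

One maximum matching: reviewer 1–paper C, reviewer 2–paper F, reviewer 3–paper G, reviewer 4–paper A, reviewer 5–paper D, reviewer 6–paper E, reviewer 7–paper H.
The set {reviewer 1, reviewer 2, reviewer 7, reviewer 8} has only 3 neighbours ({paper C, paper F, paper H}), so by Hall's theorem at most 7 of the 8 reviewers can be matched.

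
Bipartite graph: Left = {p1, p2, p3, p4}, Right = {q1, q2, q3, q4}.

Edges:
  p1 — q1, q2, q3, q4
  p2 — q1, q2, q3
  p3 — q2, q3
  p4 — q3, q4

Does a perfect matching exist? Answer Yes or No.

One maximum matching: p1-q2, p2-q1, p3-q3, p4-q4.
All 4 left vertices are covered.

Yes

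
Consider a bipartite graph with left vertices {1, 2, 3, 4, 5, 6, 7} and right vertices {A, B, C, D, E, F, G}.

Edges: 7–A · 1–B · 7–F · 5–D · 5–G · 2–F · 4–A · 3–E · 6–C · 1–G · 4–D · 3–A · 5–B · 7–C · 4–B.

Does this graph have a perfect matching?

Yes

For example, pair 1→G, 2→F, 3→E, 4→D, 5→B, 6→C, 7→A.
Every left vertex is matched, so this is a perfect matching.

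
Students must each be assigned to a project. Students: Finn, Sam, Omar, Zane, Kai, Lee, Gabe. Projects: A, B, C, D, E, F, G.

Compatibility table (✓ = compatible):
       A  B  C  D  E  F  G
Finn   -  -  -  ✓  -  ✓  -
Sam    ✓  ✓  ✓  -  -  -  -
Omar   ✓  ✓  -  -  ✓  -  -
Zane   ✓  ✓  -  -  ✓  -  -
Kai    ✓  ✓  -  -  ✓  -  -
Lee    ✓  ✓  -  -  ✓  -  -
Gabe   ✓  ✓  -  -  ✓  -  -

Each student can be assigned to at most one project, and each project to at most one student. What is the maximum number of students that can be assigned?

One maximum matching: Finn→F, Sam→C, Omar→A, Zane→E, Kai→B.
The set {Omar, Zane, Kai, Lee, Gabe} has only 3 neighbours ({A, B, E}), so by Hall's theorem at most 5 of the 7 students can be matched.

5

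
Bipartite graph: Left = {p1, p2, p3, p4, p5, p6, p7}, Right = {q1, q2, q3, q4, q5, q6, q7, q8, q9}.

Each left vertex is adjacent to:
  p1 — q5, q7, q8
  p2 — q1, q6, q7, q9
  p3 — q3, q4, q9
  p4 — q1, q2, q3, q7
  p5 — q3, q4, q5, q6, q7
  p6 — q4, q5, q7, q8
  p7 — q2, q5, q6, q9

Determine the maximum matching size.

7

A valid assignment of size 7: p1→q8, p2→q6, p3→q9, p4→q7, p5→q4, p6→q5, p7→q2.
All 7 left vertices are matched, so no larger matching exists.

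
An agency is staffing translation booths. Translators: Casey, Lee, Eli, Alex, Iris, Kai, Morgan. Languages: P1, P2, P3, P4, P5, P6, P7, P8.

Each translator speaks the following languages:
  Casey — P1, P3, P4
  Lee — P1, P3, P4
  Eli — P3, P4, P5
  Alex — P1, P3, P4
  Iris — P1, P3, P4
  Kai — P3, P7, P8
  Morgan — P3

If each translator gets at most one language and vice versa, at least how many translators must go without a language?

2

For example, pair Casey-P3, Lee-P4, Eli-P5, Alex-P1, Kai-P7.
The set {Casey, Lee, Alex, Iris, Morgan} has only 3 neighbours ({P1, P3, P4}), so by Hall's theorem at most 5 of the 7 translators can be matched.
That matches 5 of the 7, leaving 2 unmatched; no matching can do better.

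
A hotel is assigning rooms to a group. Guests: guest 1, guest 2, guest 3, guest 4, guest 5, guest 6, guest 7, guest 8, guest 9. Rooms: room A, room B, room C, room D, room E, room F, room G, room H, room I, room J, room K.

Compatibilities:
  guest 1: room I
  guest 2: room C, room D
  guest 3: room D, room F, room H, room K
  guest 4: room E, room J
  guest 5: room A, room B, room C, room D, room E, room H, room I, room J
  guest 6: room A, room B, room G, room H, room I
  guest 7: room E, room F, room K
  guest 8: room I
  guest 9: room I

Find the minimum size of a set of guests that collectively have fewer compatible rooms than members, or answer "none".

Take S = {guest 1, guest 8}. Its neighbourhood is {room I}, so |N(S)| = 1 < |S| = 2.
No single vertex violates Hall's condition since each has at least one neighbour, so 2 is the minimum.

2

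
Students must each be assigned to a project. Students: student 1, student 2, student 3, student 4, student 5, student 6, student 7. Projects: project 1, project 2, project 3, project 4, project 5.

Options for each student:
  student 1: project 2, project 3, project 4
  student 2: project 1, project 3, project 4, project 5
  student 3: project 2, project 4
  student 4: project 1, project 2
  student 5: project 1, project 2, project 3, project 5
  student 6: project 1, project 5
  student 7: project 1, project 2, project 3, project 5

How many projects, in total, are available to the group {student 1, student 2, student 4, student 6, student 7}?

The union of neighbours of {student 1, student 2, student 4, student 6, student 7} is {project 1, project 2, project 3, project 4, project 5}, which has 5 elements.
Since |N(S)| = 5 ≥ |S| = 5, Hall's condition holds for this subset.

5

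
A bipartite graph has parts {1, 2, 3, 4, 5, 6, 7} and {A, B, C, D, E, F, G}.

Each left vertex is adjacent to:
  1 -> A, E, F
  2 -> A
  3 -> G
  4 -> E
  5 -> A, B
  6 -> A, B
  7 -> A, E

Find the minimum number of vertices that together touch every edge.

5

A maximum matching has 5 edges (e.g. 1–F, 2–A, 3–G, 4–E, 5–B).
By König's theorem the minimum vertex cover has the same size. One such cover is {1, 3, A, B, E}.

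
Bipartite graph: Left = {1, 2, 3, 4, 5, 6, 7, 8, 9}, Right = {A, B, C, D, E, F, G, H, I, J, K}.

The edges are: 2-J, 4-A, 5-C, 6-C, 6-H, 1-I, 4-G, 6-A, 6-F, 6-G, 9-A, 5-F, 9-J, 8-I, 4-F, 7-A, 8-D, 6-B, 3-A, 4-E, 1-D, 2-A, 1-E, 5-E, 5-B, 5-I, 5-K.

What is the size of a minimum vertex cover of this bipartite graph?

The 7 edges 1–E, 2–J, 3–A, 4–G, 5–K, 6–H, 8–D form a matching, so any vertex cover needs at least 7 vertices (one per matched edge).
Conversely {1, 4, 5, 6, 8, A, J} meets every edge and has exactly 7 vertices, so 7 is optimal.

7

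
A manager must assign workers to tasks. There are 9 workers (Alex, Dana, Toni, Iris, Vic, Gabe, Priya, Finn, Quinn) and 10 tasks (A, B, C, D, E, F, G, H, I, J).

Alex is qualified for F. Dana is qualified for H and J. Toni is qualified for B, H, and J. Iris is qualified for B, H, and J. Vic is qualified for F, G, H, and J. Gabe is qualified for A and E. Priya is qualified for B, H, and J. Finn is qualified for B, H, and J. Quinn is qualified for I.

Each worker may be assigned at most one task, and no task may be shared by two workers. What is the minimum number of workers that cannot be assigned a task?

2

One maximum matching: Alex–F, Dana–H, Toni–J, Iris–B, Vic–G, Gabe–E, Quinn–I.
The set {Dana, Toni, Iris, Priya, Finn} has only 3 neighbours ({B, H, J}), so by Hall's theorem at most 7 of the 9 workers can be matched.
That matches 7 of the 9, leaving 2 unmatched; no matching can do better.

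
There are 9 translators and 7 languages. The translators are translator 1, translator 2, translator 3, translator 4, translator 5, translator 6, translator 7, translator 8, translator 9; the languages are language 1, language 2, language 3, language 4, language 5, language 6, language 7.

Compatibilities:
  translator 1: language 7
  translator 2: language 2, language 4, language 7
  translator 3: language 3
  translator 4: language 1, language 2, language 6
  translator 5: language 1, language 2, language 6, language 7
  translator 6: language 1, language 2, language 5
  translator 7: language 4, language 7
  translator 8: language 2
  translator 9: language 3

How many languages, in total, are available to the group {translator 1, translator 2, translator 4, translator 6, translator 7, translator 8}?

The union of neighbours of {translator 1, translator 2, translator 4, translator 6, translator 7, translator 8} is {language 1, language 2, language 4, language 5, language 6, language 7}, which has 6 elements.
Since |N(S)| = 6 ≥ |S| = 6, Hall's condition holds for this subset.

6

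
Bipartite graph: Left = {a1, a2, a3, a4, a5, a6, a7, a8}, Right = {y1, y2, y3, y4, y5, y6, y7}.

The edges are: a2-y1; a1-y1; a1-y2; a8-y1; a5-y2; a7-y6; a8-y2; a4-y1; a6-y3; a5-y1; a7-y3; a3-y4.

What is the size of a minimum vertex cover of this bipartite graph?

A maximum matching has 5 edges (e.g. a1–y2, a2–y1, a3–y4, a6–y3, a7–y6).
By König's theorem the minimum vertex cover has the same size. One such cover is {a3, a6, a7, y1, y2}.

5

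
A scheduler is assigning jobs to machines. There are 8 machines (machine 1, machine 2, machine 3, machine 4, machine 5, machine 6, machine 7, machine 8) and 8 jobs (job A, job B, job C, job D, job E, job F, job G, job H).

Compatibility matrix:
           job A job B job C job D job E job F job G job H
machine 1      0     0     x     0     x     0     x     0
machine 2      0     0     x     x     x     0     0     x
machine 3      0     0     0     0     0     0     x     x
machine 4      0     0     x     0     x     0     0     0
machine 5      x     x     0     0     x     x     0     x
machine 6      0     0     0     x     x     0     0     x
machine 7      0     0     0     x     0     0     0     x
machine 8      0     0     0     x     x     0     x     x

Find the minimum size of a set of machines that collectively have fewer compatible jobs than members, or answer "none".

6

Take S = {machine 1, machine 2, machine 3, machine 4, machine 6, machine 7}. Its neighbourhood is {job C, job D, job E, job G, job H}, so |N(S)| = 5 < |S| = 6.
Every subset of size less than 6 has at least as many neighbours as members, so 6 is the minimum.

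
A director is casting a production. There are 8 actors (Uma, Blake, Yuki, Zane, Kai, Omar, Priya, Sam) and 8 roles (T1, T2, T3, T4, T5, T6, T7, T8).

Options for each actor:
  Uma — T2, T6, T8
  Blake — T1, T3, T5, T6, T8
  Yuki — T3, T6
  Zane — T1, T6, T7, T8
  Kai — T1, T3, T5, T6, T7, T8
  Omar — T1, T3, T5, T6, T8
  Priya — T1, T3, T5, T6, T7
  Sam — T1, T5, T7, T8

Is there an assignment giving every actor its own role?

No

The set {Blake, Yuki, Zane, Kai, Omar, Priya, Sam} has only 6 neighbours ({T1, T3, T5, T6, T7, T8}), so by Hall's theorem at most 7 of the 8 actors can be matched.
Hence no matching covers every actor.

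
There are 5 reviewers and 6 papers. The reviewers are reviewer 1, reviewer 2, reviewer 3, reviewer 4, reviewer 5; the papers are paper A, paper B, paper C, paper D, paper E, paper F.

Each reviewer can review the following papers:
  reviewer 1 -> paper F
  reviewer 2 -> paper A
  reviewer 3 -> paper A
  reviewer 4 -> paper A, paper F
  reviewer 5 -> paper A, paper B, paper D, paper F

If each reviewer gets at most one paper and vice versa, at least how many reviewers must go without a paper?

One maximum matching: reviewer 1–paper F, reviewer 2–paper A, reviewer 5–paper D.
The set {reviewer 1, reviewer 2, reviewer 3, reviewer 4} has only 2 neighbours ({paper A, paper F}), so by Hall's theorem at most 3 of the 5 reviewers can be matched.
That matches 3 of the 5, leaving 2 unmatched; no matching can do better.

2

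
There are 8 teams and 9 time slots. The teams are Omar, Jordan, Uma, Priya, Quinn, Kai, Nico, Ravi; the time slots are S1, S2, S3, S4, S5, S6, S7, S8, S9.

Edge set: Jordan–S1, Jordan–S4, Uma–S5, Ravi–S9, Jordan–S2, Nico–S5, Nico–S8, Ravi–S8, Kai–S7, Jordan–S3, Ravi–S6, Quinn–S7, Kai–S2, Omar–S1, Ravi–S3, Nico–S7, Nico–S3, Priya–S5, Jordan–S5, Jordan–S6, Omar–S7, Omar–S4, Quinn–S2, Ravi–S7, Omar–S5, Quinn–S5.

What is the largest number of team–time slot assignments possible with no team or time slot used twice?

For example, pair Omar–S4, Jordan–S3, Uma–S5, Quinn–S7, Kai–S2, Nico–S8, Ravi–S6.
The set {Uma, Priya} has only 1 neighbour ({S5}), so by Hall's theorem at most 7 of the 8 teams can be matched.

7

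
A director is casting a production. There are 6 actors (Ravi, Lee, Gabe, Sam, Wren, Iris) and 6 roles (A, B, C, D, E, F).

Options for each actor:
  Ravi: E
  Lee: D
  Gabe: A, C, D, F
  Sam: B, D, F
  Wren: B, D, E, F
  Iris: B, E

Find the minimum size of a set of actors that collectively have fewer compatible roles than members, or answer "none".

Take S = {Ravi, Lee, Sam, Wren, Iris}. Its neighbourhood is {B, D, E, F}, so |N(S)| = 4 < |S| = 5.
Every subset of size less than 5 has at least as many neighbours as members, so 5 is the minimum.

5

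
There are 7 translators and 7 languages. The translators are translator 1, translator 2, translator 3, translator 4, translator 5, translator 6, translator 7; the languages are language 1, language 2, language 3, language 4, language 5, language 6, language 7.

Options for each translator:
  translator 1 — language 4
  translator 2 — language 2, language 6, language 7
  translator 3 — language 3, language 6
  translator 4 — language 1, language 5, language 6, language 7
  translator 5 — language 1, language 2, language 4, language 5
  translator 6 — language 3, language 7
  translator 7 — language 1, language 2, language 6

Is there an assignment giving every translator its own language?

A valid assignment of size 7: translator 1→language 4, translator 2→language 2, translator 3→language 3, translator 4→language 1, translator 5→language 5, translator 6→language 7, translator 7→language 6.
All 7 translators are covered.

Yes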